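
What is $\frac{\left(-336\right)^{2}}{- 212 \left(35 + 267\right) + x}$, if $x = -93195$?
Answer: $- \frac{112896}{157219} \approx -0.71808$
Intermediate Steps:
$\frac{\left(-336\right)^{2}}{- 212 \left(35 + 267\right) + x} = \frac{\left(-336\right)^{2}}{- 212 \left(35 + 267\right) - 93195} = \frac{112896}{\left(-212\right) 302 - 93195} = \frac{112896}{-64024 - 93195} = \frac{112896}{-157219} = 112896 \left(- \frac{1}{157219}\right) = - \frac{112896}{157219}$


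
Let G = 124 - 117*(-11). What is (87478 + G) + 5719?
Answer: 94608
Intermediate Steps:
G = 1411 (G = 124 + 1287 = 1411)
(87478 + G) + 5719 = (87478 + 1411) + 5719 = 88889 + 5719 = 94608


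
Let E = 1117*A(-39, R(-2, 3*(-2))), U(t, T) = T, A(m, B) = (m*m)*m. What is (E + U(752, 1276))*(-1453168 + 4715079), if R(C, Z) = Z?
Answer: -216127852347817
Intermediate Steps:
A(m, B) = m**3 (A(m, B) = m**2*m = m**3)
E = -66259323 (E = 1117*(-39)**3 = 1117*(-59319) = -66259323)
(E + U(752, 1276))*(-1453168 + 4715079) = (-66259323 + 1276)*(-1453168 + 4715079) = -66258047*3261911 = -216127852347817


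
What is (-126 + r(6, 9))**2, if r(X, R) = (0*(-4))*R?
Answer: 15876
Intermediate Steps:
r(X, R) = 0 (r(X, R) = 0*R = 0)
(-126 + r(6, 9))**2 = (-126 + 0)**2 = (-126)**2 = 15876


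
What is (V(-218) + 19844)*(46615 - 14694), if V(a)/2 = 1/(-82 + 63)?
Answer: 12035302314/19 ≈ 6.3344e+8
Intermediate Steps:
V(a) = -2/19 (V(a) = 2/(-82 + 63) = 2/(-19) = 2*(-1/19) = -2/19)
(V(-218) + 19844)*(46615 - 14694) = (-2/19 + 19844)*(46615 - 14694) = (377034/19)*31921 = 12035302314/19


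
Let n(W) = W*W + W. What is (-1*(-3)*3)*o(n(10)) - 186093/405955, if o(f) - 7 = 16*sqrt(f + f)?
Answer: 25389072/405955 + 288*sqrt(55) ≈ 2198.4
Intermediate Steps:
n(W) = W + W**2 (n(W) = W**2 + W = W + W**2)
o(f) = 7 + 16*sqrt(2)*sqrt(f) (o(f) = 7 + 16*sqrt(f + f) = 7 + 16*sqrt(2*f) = 7 + 16*(sqrt(2)*sqrt(f)) = 7 + 16*sqrt(2)*sqrt(f))
(-1*(-3)*3)*o(n(10)) - 186093/405955 = (-1*(-3)*3)*(7 + 16*sqrt(2)*sqrt(10*(1 + 10))) - 186093/405955 = (3*3)*(7 + 16*sqrt(2)*sqrt(10*11)) - 186093/405955 = 9*(7 + 16*sqrt(2)*sqrt(110)) - 1*186093/405955 = 9*(7 + 32*sqrt(55)) - 186093/405955 = (63 + 288*sqrt(55)) - 186093/405955 = 25389072/405955 + 288*sqrt(55)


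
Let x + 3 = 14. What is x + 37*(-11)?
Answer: -396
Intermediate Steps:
x = 11 (x = -3 + 14 = 11)
x + 37*(-11) = 11 + 37*(-11) = 11 - 407 = -396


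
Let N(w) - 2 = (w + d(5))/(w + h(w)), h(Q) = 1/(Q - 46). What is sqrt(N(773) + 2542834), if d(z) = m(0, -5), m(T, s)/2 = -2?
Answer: sqrt(200764945405185915)/280986 ≈ 1594.6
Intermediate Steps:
m(T, s) = -4 (m(T, s) = 2*(-2) = -4)
h(Q) = 1/(-46 + Q)
d(z) = -4
N(w) = 2 + (-4 + w)/(w + 1/(-46 + w)) (N(w) = 2 + (w - 4)/(w + 1/(-46 + w)) = 2 + (-4 + w)/(w + 1/(-46 + w)))
sqrt(N(773) + 2542834) = sqrt((2 + (-46 + 773)*(-4 + 3*773))/(1 + 773*(-46 + 773)) + 2542834) = sqrt((2 + 727*(-4 + 2319))/(1 + 773*727) + 2542834) = sqrt((2 + 727*2315)/(1 + 561971) + 2542834) = sqrt((2 + 1683005)/561972 + 2542834) = sqrt((1/561972)*1683007 + 2542834) = sqrt(1683007/561972 + 2542834) = sqrt(1429003191655/561972) = sqrt(200764945405185915)/280986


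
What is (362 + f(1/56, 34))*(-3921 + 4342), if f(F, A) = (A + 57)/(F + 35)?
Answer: 301005738/1961 ≈ 1.5350e+5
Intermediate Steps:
f(F, A) = (57 + A)/(35 + F)
(362 + f(1/56, 34))*(-3921 + 4342) = (362 + (57 + 34)/(35 + 1/56))*(-3921 + 4342) = (362 + 91/(35 + 1/56))*421 = (362 + 91/(1961/56))*421 = (362 + (56/1961)*91)*421 = (362 + 5096/1961)*421 = (714978/1961)*421 = 301005738/1961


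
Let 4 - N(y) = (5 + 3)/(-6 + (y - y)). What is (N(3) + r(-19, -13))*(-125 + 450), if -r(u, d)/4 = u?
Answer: 79300/3 ≈ 26433.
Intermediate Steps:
r(u, d) = -4*u
N(y) = 16/3 (N(y) = 4 - (5 + 3)/(-6 + (y - y)) = 4 - 8/(-6 + 0) = 4 - 8/(-6) = 4 - 8*(-1)/6 = 4 - 1*(-4/3) = 4 + 4/3 = 16/3)
(N(3) + r(-19, -13))*(-125 + 450) = (16/3 - 4*(-19))*(-125 + 450) = (16/3 + 76)*325 = (244/3)*325 = 79300/3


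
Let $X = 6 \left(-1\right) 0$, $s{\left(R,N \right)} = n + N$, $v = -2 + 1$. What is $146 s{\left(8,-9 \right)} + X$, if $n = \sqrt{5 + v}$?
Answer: $-1022$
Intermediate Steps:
$v = -1$
$n = 2$ ($n = \sqrt{5 - 1} = \sqrt{4} = 2$)
$s{\left(R,N \right)} = 2 + N$
$X = 0$ ($X = \left(-6\right) 0 = 0$)
$146 s{\left(8,-9 \right)} + X = 146 \left(2 - 9\right) + 0 = 146 \left(-7\right) + 0 = -1022 + 0 = -1022$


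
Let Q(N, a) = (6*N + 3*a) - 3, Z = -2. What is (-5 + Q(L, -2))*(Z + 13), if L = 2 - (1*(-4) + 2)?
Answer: 110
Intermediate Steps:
L = 4 (L = 2 - (-4 + 2) = 2 - 1*(-2) = 2 + 2 = 4)
Q(N, a) = -3 + 3*a + 6*N (Q(N, a) = (3*a + 6*N) - 3 = -3 + 3*a + 6*N)
(-5 + Q(L, -2))*(Z + 13) = (-5 + (-3 + 3*(-2) + 6*4))*(-2 + 13) = (-5 + (-3 - 6 + 24))*11 = (-5 + 15)*11 = 10*11 = 110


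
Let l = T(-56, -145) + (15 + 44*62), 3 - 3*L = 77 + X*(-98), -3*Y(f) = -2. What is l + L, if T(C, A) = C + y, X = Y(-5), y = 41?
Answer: 24526/9 ≈ 2725.1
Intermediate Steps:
Y(f) = ⅔ (Y(f) = -⅓*(-2) = ⅔)
X = ⅔ ≈ 0.66667
T(C, A) = 41 + C (T(C, A) = C + 41 = 41 + C)
L = -26/9 (L = 1 - (77 + (⅔)*(-98))/3 = 1 - (77 - 196/3)/3 = 1 - ⅓*35/3 = 1 - 35/9 = -26/9 ≈ -2.8889)
l = 2728 (l = (41 - 56) + (15 + 44*62) = -15 + (15 + 2728) = -15 + 2743 = 2728)
l + L = 2728 - 26/9 = 24526/9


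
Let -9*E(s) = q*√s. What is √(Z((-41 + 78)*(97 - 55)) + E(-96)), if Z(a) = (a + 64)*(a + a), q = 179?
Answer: 2*√(11314674 - 179*I*√6)/3 ≈ 2242.5 - 0.04345*I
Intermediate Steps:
E(s) = -179*√s/9
Z(a) = 2*a*(64 + a) (Z(a) = (64 + a)*(2*a) = 2*a*(64 + a))
√(Z((-41 + 78)*(97 - 55)) + E(-96)) = √(2*((-41 + 78)*(97 - 55))*(64 + (-41 + 78)*(97 - 55)) - 716*I*√6/9) = √(2*(37*42)*(64 + 37*42) - 716*I*√6/9) = √(2*1554*(64 + 1554) - 716*I*√6/9) = √(2*1554*1618 - 716*I*√6/9) = √(5028744 - 716*I*√6/9)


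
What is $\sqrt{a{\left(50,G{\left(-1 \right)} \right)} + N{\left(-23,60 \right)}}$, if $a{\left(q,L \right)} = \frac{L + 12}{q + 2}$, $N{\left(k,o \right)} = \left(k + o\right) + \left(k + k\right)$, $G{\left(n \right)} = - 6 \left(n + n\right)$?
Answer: $\frac{i \sqrt{1443}}{13} \approx 2.9221 i$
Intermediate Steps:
$G{\left(n \right)} = - 12 n$ ($G{\left(n \right)} = - 6 \cdot 2 n = - 12 n$)
$N{\left(k,o \right)} = o + 3 k$ ($N{\left(k,o \right)} = \left(k + o\right) + 2 k = o + 3 k$)
$a{\left(q,L \right)} = \frac{12 + L}{2 + q}$
$\sqrt{a{\left(50,G{\left(-1 \right)} \right)} + N{\left(-23,60 \right)}} = \sqrt{\frac{12 - -12}{2 + 50} + \left(60 + 3 \left(-23\right)\right)} = \sqrt{\frac{12 + 12}{52} + \left(60 - 69\right)} = \sqrt{\frac{1}{52} \cdot 24 - 9} = \sqrt{\frac{6}{13} - 9} = \sqrt{- \frac{111}{13}} = \frac{i \sqrt{1443}}{13}$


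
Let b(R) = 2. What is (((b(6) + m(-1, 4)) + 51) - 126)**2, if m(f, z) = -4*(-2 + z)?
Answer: 6561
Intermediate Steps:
m(f, z) = 8 - 4*z
(((b(6) + m(-1, 4)) + 51) - 126)**2 = (((2 + (8 - 4*4)) + 51) - 126)**2 = (((2 + (8 - 16)) + 51) - 126)**2 = (((2 - 8) + 51) - 126)**2 = ((-6 + 51) - 126)**2 = (45 - 126)**2 = (-81)**2 = 6561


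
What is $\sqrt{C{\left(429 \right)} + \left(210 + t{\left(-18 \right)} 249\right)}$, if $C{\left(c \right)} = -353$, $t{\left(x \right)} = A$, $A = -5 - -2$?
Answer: $i \sqrt{890} \approx 29.833 i$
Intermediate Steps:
$A = -3$ ($A = -5 + 2 = -3$)
$t{\left(x \right)} = -3$
$\sqrt{C{\left(429 \right)} + \left(210 + t{\left(-18 \right)} 249\right)} = \sqrt{-353 + \left(210 - 747\right)} = \sqrt{-353 - 537} = \sqrt{-890} = i \sqrt{890}$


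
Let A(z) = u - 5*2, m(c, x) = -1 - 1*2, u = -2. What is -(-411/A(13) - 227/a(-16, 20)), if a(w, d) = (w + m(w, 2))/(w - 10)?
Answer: 21005/76 ≈ 276.38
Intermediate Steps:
m(c, x) = -3 (m(c, x) = -1 - 2 = -3)
a(w, d) = (-3 + w)/(-10 + w) (a(w, d) = (w - 3)/(w - 10) = (-3 + w)/(-10 + w))
A(z) = -12 (A(z) = -2 - 5*2 = -2 - 10 = -12)
-(-411/A(13) - 227/a(-16, 20)) = -(-411/(-12) - 227*(-10 - 16)/(-3 - 16)) = -(-411*(-1/12) - 227/(-19/(-26))) = -(137/4 - 227/((-1/26*(-19)))) = -(137/4 - 227/19/26) = -(137/4 - 227*26/19) = -(137/4 - 5902/19) = -1*(-21005/76) = 21005/76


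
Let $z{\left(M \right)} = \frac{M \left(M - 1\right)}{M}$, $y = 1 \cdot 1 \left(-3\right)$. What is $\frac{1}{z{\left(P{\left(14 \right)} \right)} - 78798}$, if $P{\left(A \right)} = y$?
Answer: $- \frac{1}{78802} \approx -1.269 \cdot 10^{-5}$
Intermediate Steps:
$y = -3$ ($y = 1 \left(-3\right) = -3$)
$P{\left(A \right)} = -3$
$z{\left(M \right)} = -1 + M$ ($z{\left(M \right)} = \frac{M \left(-1 + M\right)}{M} = -1 + M$)
$\frac{1}{z{\left(P{\left(14 \right)} \right)} - 78798} = \frac{1}{\left(-1 - 3\right) - 78798} = \frac{1}{-4 - 78798} = \frac{1}{-78802} = - \frac{1}{78802}$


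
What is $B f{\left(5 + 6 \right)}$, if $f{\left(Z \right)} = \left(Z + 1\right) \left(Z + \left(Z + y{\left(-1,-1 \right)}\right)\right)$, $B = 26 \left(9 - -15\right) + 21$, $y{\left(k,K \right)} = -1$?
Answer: $162540$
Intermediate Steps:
$B = 645$ ($B = 26 \left(9 + 15\right) + 21 = 26 \cdot 24 + 21 = 624 + 21 = 645$)
$f{\left(Z \right)} = \left(1 + Z\right) \left(-1 + 2 Z\right)$ ($f{\left(Z \right)} = \left(Z + 1\right) \left(Z + \left(Z - 1\right)\right) = \left(1 + Z\right) \left(Z + \left(-1 + Z\right)\right) = \left(1 + Z\right) \left(-1 + 2 Z\right)$)
$B f{\left(5 + 6 \right)} = 645 \left(-1 + \left(5 + 6\right) + 2 \left(5 + 6\right)^{2}\right) = 645 \left(-1 + 11 + 2 \cdot 11^{2}\right) = 645 \left(-1 + 11 + 2 \cdot 121\right) = 645 \left(-1 + 11 + 242\right) = 645 \cdot 252 = 162540$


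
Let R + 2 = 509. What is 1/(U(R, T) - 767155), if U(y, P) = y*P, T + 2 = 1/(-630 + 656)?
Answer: -2/1536299 ≈ -1.3018e-6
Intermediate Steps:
R = 507 (R = -2 + 509 = 507)
T = -51/26 (T = -2 + 1/(-630 + 656) = -2 + 1/26 = -51/26 ≈ -1.9615)
U(y, P) = P*y
1/(U(R, T) - 767155) = 1/(-51/26*507 - 767155) = 1/(-1989/2 - 767155) = 1/(-1536299/2) = -2/1536299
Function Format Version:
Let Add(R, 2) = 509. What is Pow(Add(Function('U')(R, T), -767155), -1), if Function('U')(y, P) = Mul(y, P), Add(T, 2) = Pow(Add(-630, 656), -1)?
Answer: Rational(-2, 1536299) ≈ -1.3018e-6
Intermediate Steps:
R = 507 (R = Add(-2, 509) = 507)
T = Rational(-51, 26) (T = Add(-2, Pow(Add(-630, 656), -1)) = Add(-2, Pow(26, -1)) = Add(-2, Rational(1, 26)) = Rational(-51, 26) ≈ -1.9615)
Function('U')(y, P) = Mul(P, y)
Pow(Add(Function('U')(R, T), -767155), -1) = Pow(Add(Mul(Rational(-51, 26), 507), -767155), -1) = Pow(Add(Rational(-1989, 2), -767155), -1) = Pow(Rational(-1536299, 2), -1) = Rational(-2, 1536299)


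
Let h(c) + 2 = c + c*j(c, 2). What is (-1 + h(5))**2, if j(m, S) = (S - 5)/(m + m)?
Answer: 1/4 ≈ 0.25000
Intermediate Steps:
j(m, S) = (-5 + S)/(2*m) (j(m, S) = (-5 + S)/((2*m)) = (-5 + S)*(1/(2*m)) = (-5 + S)/(2*m))
h(c) = -7/2 + c (h(c) = -2 + (c + c*((-5 + 2)/(2*c))) = -2 + (c + c*((1/2)*(-3)/c)) = -2 + (c + c*(-3/(2*c))) = -2 + (c - 3/2) = -2 + (-3/2 + c) = -7/2 + c)
(-1 + h(5))**2 = (-1 + (-7/2 + 5))**2 = (-1 + 3/2)**2 = (1/2)**2 = 1/4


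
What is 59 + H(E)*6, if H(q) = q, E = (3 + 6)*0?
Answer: 59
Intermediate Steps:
E = 0 (E = 9*0 = 0)
59 + H(E)*6 = 59 + 0*6 = 59 + 0 = 59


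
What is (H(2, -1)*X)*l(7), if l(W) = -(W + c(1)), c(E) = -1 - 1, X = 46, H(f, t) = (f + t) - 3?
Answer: 460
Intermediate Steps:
H(f, t) = -3 + f + t
c(E) = -2
l(W) = 2 - W (l(W) = -(W - 2) = -(-2 + W) = 2 - W)
(H(2, -1)*X)*l(7) = ((-3 + 2 - 1)*46)*(2 - 1*7) = (-2*46)*(2 - 7) = -92*(-5) = 460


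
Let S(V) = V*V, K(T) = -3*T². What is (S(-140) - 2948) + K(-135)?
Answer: -38023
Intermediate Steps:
S(V) = V²
(S(-140) - 2948) + K(-135) = ((-140)² - 2948) - 3*(-135)² = (19600 - 2948) - 3*18225 = 16652 - 54675 = -38023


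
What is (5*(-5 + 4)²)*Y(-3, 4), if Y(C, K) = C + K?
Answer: 5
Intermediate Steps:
(5*(-5 + 4)²)*Y(-3, 4) = (5*(-5 + 4)²)*(-3 + 4) = (5*(-1)²)*1 = (5*1)*1 = 5*1 = 5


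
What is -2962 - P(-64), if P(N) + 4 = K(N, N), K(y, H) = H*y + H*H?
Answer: -11150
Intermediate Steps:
K(y, H) = H² + H*y (K(y, H) = H*y + H² = H² + H*y)
P(N) = -4 + 2*N² (P(N) = -4 + N*(N + N) = -4 + N*(2*N) = -4 + 2*N²)
-2962 - P(-64) = -2962 - (-4 + 2*(-64)²) = -2962 - (-4 + 2*4096) = -2962 - (-4 + 8192) = -2962 - 1*8188 = -2962 - 8188 = -11150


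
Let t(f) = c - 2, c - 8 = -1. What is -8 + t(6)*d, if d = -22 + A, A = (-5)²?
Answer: 7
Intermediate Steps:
c = 7 (c = 8 - 1 = 7)
A = 25
t(f) = 5 (t(f) = 7 - 2 = 5)
d = 3 (d = -22 + 25 = 3)
-8 + t(6)*d = -8 + 5*3 = -8 + 15 = 7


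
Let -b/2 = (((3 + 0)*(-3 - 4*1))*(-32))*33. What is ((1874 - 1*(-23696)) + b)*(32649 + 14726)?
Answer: -889797250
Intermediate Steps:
b = -44352 (b = -2*((3 + 0)*(-3 - 4*1))*(-32)*33 = -2*(3*(-3 - 4))*(-32)*33 = -2*(3*(-7))*(-32)*33 = -2*(-21*(-32))*33 = -1344*33 = -2*22176 = -44352)
((1874 - 1*(-23696)) + b)*(32649 + 14726) = ((1874 - 1*(-23696)) - 44352)*(32649 + 14726) = ((1874 + 23696) - 44352)*47375 = (25570 - 44352)*47375 = -18782*47375 = -889797250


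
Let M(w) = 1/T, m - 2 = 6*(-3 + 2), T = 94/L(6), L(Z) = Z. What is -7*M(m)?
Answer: -21/47 ≈ -0.44681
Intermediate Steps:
T = 47/3 (T = 94/6 = 94*(⅙) = 47/3 ≈ 15.667)
m = -4 (m = 2 + 6*(-3 + 2) = 2 + 6*(-1) = 2 - 6 = -4)
M(w) = 3/47 (M(w) = 1/(47/3) = 3/47)
-7*M(m) = -7*3/47 = -21/47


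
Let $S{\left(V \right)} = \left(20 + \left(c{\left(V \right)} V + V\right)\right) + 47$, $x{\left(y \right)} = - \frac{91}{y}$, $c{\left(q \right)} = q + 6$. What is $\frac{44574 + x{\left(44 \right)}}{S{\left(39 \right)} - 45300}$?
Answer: $- \frac{1961165}{1911316} \approx -1.0261$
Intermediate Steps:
$c{\left(q \right)} = 6 + q$
$S{\left(V \right)} = 67 + V + V \left(6 + V\right)$ ($S{\left(V \right)} = \left(20 + \left(\left(6 + V\right) V + V\right)\right) + 47 = \left(20 + \left(V \left(6 + V\right) + V\right)\right) + 47 = \left(20 + \left(V + V \left(6 + V\right)\right)\right) + 47 = \left(20 + V + V \left(6 + V\right)\right) + 47 = 67 + V + V \left(6 + V\right)$)
$\frac{44574 + x{\left(44 \right)}}{S{\left(39 \right)} - 45300} = \frac{44574 - \frac{91}{44}}{\left(67 + 39 + 39 \left(6 + 39\right)\right) - 45300} = \frac{44574 - \frac{91}{44}}{\left(67 + 39 + 39 \cdot 45\right) - 45300} = \frac{44574 - \frac{91}{44}}{\left(67 + 39 + 1755\right) - 45300} = \frac{1961165}{44 \left(1861 - 45300\right)} = \frac{1961165}{44 \left(-43439\right)} = \frac{1961165}{44} \left(- \frac{1}{43439}\right) = - \frac{1961165}{1911316}$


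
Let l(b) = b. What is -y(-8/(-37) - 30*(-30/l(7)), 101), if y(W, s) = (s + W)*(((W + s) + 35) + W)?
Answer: -6066721040/67081 ≈ -90439.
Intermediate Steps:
y(W, s) = (W + s)*(35 + s + 2*W) (y(W, s) = (W + s)*((35 + W + s) + W) = (W + s)*(35 + s + 2*W))
-y(-8/(-37) - 30*(-30/l(7)), 101) = -(101**2 + 2*(-8/(-37) - 30/(7/(-30)))**2 + 35*(-8/(-37) - 30/(7/(-30))) + 35*101 + 3*(-8/(-37) - 30/(7/(-30)))*101) = -(10201 + 2*(-8*(-1/37) - 30/(7*(-1/30)))**2 + 35*(-8*(-1/37) - 30/(7*(-1/30))) + 3535 + 3*(-8*(-1/37) - 30/(7*(-1/30)))*101) = -(10201 + 2*(8/37 - 30/(-7/30))**2 + 35*(8/37 - 30/(-7/30)) + 3535 + 3*(8/37 - 30/(-7/30))*101) = -(10201 + 2*(8/37 - 30*(-30/7))**2 + 35*(8/37 - 30*(-30/7)) + 3535 + 3*(8/37 - 30*(-30/7))*101) = -(10201 + 2*(8/37 + 900/7)**2 + 35*(8/37 + 900/7) + 3535 + 3*(8/37 + 900/7)*101) = -(10201 + 2*(33356/259)**2 + 35*(33356/259) + 3535 + 3*(33356/259)*101) = -(10201 + 2*(1112622736/67081) + 166780/37 + 3535 + 10106868/259) = -(10201 + 2225245472/67081 + 166780/37 + 3535 + 10106868/259) = -1*6066721040/67081 = -6066721040/67081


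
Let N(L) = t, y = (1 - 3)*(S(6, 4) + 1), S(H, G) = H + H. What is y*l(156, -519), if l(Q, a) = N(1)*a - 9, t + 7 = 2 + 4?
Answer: -13260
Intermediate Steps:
S(H, G) = 2*H
t = -1 (t = -7 + (2 + 4) = -7 + 6 = -1)
y = -26 (y = (1 - 3)*(2*6 + 1) = -2*(12 + 1) = -2*13 = -26)
N(L) = -1
l(Q, a) = -9 - a (l(Q, a) = -a - 9 = -9 - a)
y*l(156, -519) = -26*(-9 - 1*(-519)) = -26*(-9 + 519) = -26*510 = -13260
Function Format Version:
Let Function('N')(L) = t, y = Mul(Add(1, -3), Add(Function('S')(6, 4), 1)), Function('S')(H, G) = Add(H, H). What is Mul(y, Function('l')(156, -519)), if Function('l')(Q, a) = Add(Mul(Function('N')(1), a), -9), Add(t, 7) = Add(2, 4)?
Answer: -13260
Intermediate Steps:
Function('S')(H, G) = Mul(2, H)
t = -1 (t = Add(-7, Add(2, 4)) = Add(-7, 6) = -1)
y = -26 (y = Mul(Add(1, -3), Add(Mul(2, 6), 1)) = Mul(-2, Add(12, 1)) = Mul(-2, 13) = -26)
Function('N')(L) = -1
Function('l')(Q, a) = Add(-9, Mul(-1, a)) (Function('l')(Q, a) = Add(Mul(-1, a), -9) = Add(-9, Mul(-1, a)))
Mul(y, Function('l')(156, -519)) = Mul(-26, Add(-9, Mul(-1, -519))) = Mul(-26, Add(-9, 519)) = Mul(-26, 510) = -13260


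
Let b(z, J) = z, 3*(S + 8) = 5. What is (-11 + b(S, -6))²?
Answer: 2704/9 ≈ 300.44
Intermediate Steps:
S = -19/3 (S = -8 + (⅓)*5 = -8 + 5/3 = -19/3 ≈ -6.3333)
(-11 + b(S, -6))² = (-11 - 19/3)² = (-52/3)² = 2704/9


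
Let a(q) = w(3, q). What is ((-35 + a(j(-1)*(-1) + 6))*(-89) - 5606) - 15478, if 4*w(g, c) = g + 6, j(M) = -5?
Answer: -72677/4 ≈ -18169.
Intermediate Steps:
w(g, c) = 3/2 + g/4 (w(g, c) = (g + 6)/4 = (6 + g)/4 = 3/2 + g/4)
a(q) = 9/4 (a(q) = 3/2 + (¼)*3 = 3/2 + ¾ = 9/4)
((-35 + a(j(-1)*(-1) + 6))*(-89) - 5606) - 15478 = ((-35 + 9/4)*(-89) - 5606) - 15478 = (-131/4*(-89) - 5606) - 15478 = (11659/4 - 5606) - 15478 = -10765/4 - 15478 = -72677/4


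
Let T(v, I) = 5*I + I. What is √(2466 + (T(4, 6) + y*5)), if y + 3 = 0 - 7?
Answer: 2*√613 ≈ 49.518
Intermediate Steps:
T(v, I) = 6*I
y = -10 (y = -3 + (0 - 7) = -3 - 7 = -10)
√(2466 + (T(4, 6) + y*5)) = √(2466 + (6*6 - 10*5)) = √(2466 + (36 - 50)) = √(2466 - 14) = √2452 = 2*√613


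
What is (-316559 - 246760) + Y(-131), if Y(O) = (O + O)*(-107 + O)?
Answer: -500963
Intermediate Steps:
Y(O) = 2*O*(-107 + O) (Y(O) = (2*O)*(-107 + O) = 2*O*(-107 + O))
(-316559 - 246760) + Y(-131) = (-316559 - 246760) + 2*(-131)*(-107 - 131) = -563319 + 2*(-131)*(-238) = -563319 + 62356 = -500963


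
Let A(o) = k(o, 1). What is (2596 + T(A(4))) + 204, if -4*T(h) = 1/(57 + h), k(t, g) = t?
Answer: 683199/244 ≈ 2800.0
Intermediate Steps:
A(o) = o
T(h) = -1/(4*(57 + h))
(2596 + T(A(4))) + 204 = (2596 - 1/(228 + 4*4)) + 204 = (2596 - 1/(228 + 16)) + 204 = (2596 - 1/244) + 204 = 633423/244 + 204 = 683199/244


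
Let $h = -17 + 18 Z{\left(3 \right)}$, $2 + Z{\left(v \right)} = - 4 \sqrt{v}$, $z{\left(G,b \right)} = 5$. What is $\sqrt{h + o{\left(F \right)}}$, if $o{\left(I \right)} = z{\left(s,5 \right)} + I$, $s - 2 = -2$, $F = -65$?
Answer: $\sqrt{-113 - 72 \sqrt{3}} \approx 15.418 i$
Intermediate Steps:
$s = 0$ ($s = 2 - 2 = 0$)
$Z{\left(v \right)} = -2 - 4 \sqrt{v}$
$o{\left(I \right)} = 5 + I$
$h = -53 - 72 \sqrt{3}$ ($h = -17 + 18 \left(-2 - 4 \sqrt{3}\right) = -17 - \left(36 + 72 \sqrt{3}\right) = -53 - 72 \sqrt{3} \approx -177.71$)
$\sqrt{h + o{\left(F \right)}} = \sqrt{\left(-53 - 72 \sqrt{3}\right) + \left(5 - 65\right)} = \sqrt{\left(-53 - 72 \sqrt{3}\right) - 60} = \sqrt{-113 - 72 \sqrt{3}}$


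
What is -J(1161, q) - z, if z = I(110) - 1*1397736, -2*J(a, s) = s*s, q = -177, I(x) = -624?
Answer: 2828049/2 ≈ 1.4140e+6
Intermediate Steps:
J(a, s) = -s²/2 (J(a, s) = -s*s/2 = -s²/2)
z = -1398360 (z = -624 - 1*1397736 = -624 - 1397736 = -1398360)
-J(1161, q) - z = -(-1)*(-177)²/2 - 1*(-1398360) = -(-1)*31329/2 + 1398360 = -1*(-31329/2) + 1398360 = 31329/2 + 1398360 = 2828049/2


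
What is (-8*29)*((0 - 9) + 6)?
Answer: 696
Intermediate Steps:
(-8*29)*((0 - 9) + 6) = -232*(-9 + 6) = -232*(-3) = 696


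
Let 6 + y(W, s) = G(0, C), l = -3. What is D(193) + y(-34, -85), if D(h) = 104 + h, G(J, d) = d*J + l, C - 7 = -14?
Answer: 288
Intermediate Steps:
C = -7 (C = 7 - 14 = -7)
G(J, d) = -3 + J*d (G(J, d) = d*J - 3 = J*d - 3 = -3 + J*d)
y(W, s) = -9 (y(W, s) = -6 + (-3 + 0*(-7)) = -6 + (-3 + 0) = -6 - 3 = -9)
D(193) + y(-34, -85) = (104 + 193) - 9 = 297 - 9 = 288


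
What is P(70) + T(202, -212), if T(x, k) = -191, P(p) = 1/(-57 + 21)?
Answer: -6877/36 ≈ -191.03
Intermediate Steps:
P(p) = -1/36 (P(p) = 1/(-36) = -1/36)
P(70) + T(202, -212) = -1/36 - 191 = -6877/36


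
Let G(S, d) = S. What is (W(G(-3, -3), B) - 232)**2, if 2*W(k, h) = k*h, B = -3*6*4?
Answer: 15376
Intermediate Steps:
B = -72 (B = -18*4 = -72)
W(k, h) = h*k/2 (W(k, h) = (k*h)/2 = (h*k)/2 = h*k/2)
(W(G(-3, -3), B) - 232)**2 = ((1/2)*(-72)*(-3) - 232)**2 = (108 - 232)**2 = (-124)**2 = 15376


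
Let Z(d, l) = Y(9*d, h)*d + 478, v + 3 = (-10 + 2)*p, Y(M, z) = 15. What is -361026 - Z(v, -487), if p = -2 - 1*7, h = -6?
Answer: -362539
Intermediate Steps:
p = -9 (p = -2 - 7 = -9)
v = 69 (v = -3 + (-10 + 2)*(-9) = -3 - 8*(-9) = -3 + 72 = 69)
Z(d, l) = 478 + 15*d (Z(d, l) = 15*d + 478 = 478 + 15*d)
-361026 - Z(v, -487) = -361026 - (478 + 15*69) = -361026 - (478 + 1035) = -361026 - 1*1513 = -361026 - 1513 = -362539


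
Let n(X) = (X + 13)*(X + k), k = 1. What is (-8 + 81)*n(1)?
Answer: 2044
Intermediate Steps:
n(X) = (1 + X)*(13 + X) (n(X) = (X + 13)*(X + 1) = (13 + X)*(1 + X) = (1 + X)*(13 + X))
(-8 + 81)*n(1) = (-8 + 81)*(13 + 1**2 + 14*1) = 73*(13 + 1 + 14) = 73*28 = 2044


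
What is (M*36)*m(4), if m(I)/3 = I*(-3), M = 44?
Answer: -57024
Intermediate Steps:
m(I) = -9*I (m(I) = 3*(I*(-3)) = 3*(-3*I) = -9*I)
(M*36)*m(4) = (44*36)*(-9*4) = 1584*(-36) = -57024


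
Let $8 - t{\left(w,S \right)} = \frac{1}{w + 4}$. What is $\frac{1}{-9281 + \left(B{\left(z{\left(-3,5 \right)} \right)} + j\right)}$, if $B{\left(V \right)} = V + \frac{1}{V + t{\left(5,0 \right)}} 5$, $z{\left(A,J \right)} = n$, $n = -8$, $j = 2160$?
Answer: $- \frac{1}{7174} \approx -0.00013939$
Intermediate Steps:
$t{\left(w,S \right)} = 8 - \frac{1}{4 + w}$ ($t{\left(w,S \right)} = 8 - \frac{1}{w + 4} = 8 - \frac{1}{4 + w}$)
$z{\left(A,J \right)} = -8$
$B{\left(V \right)} = V + \frac{5}{\frac{71}{9} + V}$ ($B{\left(V \right)} = V + \frac{1}{V + \frac{31 + 8 \cdot 5}{4 + 5}} \cdot 5 = V + \frac{1}{V + \frac{31 + 40}{9}} \cdot 5 = V + \frac{1}{V + \frac{1}{9} \cdot 71} \cdot 5 = V + \frac{1}{V + \frac{71}{9}} \cdot 5 = V + \frac{1}{\frac{71}{9} + V} 5 = V + \frac{5}{\frac{71}{9} + V}$)
$\frac{1}{-9281 + \left(B{\left(z{\left(-3,5 \right)} \right)} + j\right)} = \frac{1}{-9281 + \left(\frac{45 + 9 \left(-8\right)^{2} + 71 \left(-8\right)}{71 + 9 \left(-8\right)} + 2160\right)} = \frac{1}{-9281 + \left(\frac{45 + 9 \cdot 64 - 568}{71 - 72} + 2160\right)} = \frac{1}{-9281 + \left(\frac{45 + 576 - 568}{-1} + 2160\right)} = \frac{1}{-9281 + \left(\left(-1\right) 53 + 2160\right)} = \frac{1}{-9281 + \left(-53 + 2160\right)} = \frac{1}{-9281 + 2107} = \frac{1}{-7174} = - \frac{1}{7174}$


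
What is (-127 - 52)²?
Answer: 32041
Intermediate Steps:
(-127 - 52)² = (-179)² = 32041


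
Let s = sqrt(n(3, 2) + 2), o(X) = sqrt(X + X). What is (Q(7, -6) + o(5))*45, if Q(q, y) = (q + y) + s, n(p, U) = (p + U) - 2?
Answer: 45 + 45*sqrt(5) + 45*sqrt(10) ≈ 287.93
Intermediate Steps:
o(X) = sqrt(2)*sqrt(X) (o(X) = sqrt(2*X) = sqrt(2)*sqrt(X))
n(p, U) = -2 + U + p (n(p, U) = (U + p) - 2 = -2 + U + p)
s = sqrt(5) (s = sqrt((-2 + 2 + 3) + 2) = sqrt(3 + 2) = sqrt(5) ≈ 2.2361)
Q(q, y) = q + y + sqrt(5) (Q(q, y) = (q + y) + sqrt(5) = q + y + sqrt(5))
(Q(7, -6) + o(5))*45 = ((7 - 6 + sqrt(5)) + sqrt(2)*sqrt(5))*45 = ((1 + sqrt(5)) + sqrt(10))*45 = (1 + sqrt(5) + sqrt(10))*45 = 45 + 45*sqrt(5) + 45*sqrt(10)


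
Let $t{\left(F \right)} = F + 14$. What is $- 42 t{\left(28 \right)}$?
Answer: $-1764$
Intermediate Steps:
$t{\left(F \right)} = 14 + F$
$- 42 t{\left(28 \right)} = - 42 \left(14 + 28\right) = \left(-42\right) 42 = -1764$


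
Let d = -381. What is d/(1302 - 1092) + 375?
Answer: 26123/70 ≈ 373.19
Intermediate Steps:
d/(1302 - 1092) + 375 = -381/(1302 - 1092) + 375 = -381/210 + 375 = -381*1/210 + 375 = -127/70 + 375 = 26123/70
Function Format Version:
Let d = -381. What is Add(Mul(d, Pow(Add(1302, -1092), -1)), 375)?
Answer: Rational(26123, 70) ≈ 373.19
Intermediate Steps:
Add(Mul(d, Pow(Add(1302, -1092), -1)), 375) = Add(Mul(-381, Pow(Add(1302, -1092), -1)), 375) = Add(Mul(-381, Pow(210, -1)), 375) = Add(Mul(-381, Rational(1, 210)), 375) = Add(Rational(-127, 70), 375) = Rational(26123, 70)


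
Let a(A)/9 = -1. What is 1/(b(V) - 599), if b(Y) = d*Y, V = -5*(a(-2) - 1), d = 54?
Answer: 1/2101 ≈ 0.00047596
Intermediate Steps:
a(A) = -9 (a(A) = 9*(-1) = -9)
V = 50 (V = -5*(-9 - 1) = -5*(-10) = 50)
b(Y) = 54*Y
1/(b(V) - 599) = 1/(54*50 - 599) = 1/(2700 - 599) = 1/2101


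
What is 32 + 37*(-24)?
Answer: -856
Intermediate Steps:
32 + 37*(-24) = 32 - 888 = -856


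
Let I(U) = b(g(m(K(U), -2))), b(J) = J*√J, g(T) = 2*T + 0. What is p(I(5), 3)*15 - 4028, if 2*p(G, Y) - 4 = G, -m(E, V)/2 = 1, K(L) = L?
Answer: -3998 - 60*I ≈ -3998.0 - 60.0*I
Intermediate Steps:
m(E, V) = -2 (m(E, V) = -2*1 = -2)
g(T) = 2*T
b(J) = J^(3/2)
I(U) = -8*I (I(U) = (2*(-2))^(3/2) = (-4)^(3/2) = -8*I)
p(G, Y) = 2 + G/2
p(I(5), 3)*15 - 4028 = (2 + (-8*I)/2)*15 - 4028 = (2 - 4*I)*15 - 4028 = (30 - 60*I) - 4028 = -3998 - 60*I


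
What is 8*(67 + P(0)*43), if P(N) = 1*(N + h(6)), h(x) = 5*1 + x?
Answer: 4320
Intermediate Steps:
h(x) = 5 + x
P(N) = 11 + N (P(N) = 1*(N + (5 + 6)) = 1*(N + 11) = 1*(11 + N) = 11 + N)
8*(67 + P(0)*43) = 8*(67 + (11 + 0)*43) = 8*(67 + 11*43) = 8*(67 + 473) = 8*540 = 4320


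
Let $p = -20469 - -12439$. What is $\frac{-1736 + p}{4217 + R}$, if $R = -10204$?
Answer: $\frac{9766}{5987} \approx 1.6312$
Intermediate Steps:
$p = -8030$ ($p = -20469 + 12439 = -8030$)
$\frac{-1736 + p}{4217 + R} = \frac{-1736 - 8030}{4217 - 10204} = - \frac{9766}{-5987} = \left(-9766\right) \left(- \frac{1}{5987}\right) = \frac{9766}{5987}$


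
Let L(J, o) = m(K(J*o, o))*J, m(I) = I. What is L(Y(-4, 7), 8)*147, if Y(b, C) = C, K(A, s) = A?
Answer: 57624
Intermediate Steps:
L(J, o) = o*J² (L(J, o) = (J*o)*J = o*J²)
L(Y(-4, 7), 8)*147 = (8*7²)*147 = (8*49)*147 = 392*147 = 57624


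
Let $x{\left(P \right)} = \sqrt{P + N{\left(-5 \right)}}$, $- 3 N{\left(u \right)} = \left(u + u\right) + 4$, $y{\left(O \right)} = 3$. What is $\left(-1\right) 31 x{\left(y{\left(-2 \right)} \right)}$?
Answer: $- 31 \sqrt{5} \approx -69.318$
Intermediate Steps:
$N{\left(u \right)} = - \frac{4}{3} - \frac{2 u}{3}$ ($N{\left(u \right)} = - \frac{\left(u + u\right) + 4}{3} = - \frac{2 u + 4}{3} = - \frac{4 + 2 u}{3} = - \frac{4}{3} - \frac{2 u}{3}$)
$x{\left(P \right)} = \sqrt{2 + P}$ ($x{\left(P \right)} = \sqrt{P - -2} = \sqrt{P + \left(- \frac{4}{3} + \frac{10}{3}\right)} = \sqrt{P + 2} = \sqrt{2 + P}$)
$\left(-1\right) 31 x{\left(y{\left(-2 \right)} \right)} = \left(-1\right) 31 \sqrt{2 + 3} = - 31 \sqrt{5}$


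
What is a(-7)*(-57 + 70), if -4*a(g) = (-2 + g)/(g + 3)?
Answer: -117/16 ≈ -7.3125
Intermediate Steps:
a(g) = -(-2 + g)/(4*(3 + g)) (a(g) = -(-2 + g)/(4*(g + 3)) = -(-2 + g)/(4*(3 + g)))
a(-7)*(-57 + 70) = ((2 - 1*(-7))/(4*(3 - 7)))*(-57 + 70) = ((¼)*(2 + 7)/(-4))*13 = ((¼)*(-¼)*9)*13 = -9/16*13 = -117/16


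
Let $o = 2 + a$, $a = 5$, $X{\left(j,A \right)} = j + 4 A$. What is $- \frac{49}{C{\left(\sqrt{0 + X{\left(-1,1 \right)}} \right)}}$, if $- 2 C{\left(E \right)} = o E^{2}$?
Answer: $\frac{14}{3} \approx 4.6667$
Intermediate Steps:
$o = 7$ ($o = 2 + 5 = 7$)
$C{\left(E \right)} = - \frac{7 E^{2}}{2}$
$- \frac{49}{C{\left(\sqrt{0 + X{\left(-1,1 \right)}} \right)}} = - \frac{49}{\left(- \frac{7}{2}\right) \left(\sqrt{0 + \left(-1 + 4 \cdot 1\right)}\right)^{2}} = - \frac{49}{\left(- \frac{7}{2}\right) \left(\sqrt{0 + \left(-1 + 4\right)}\right)^{2}} = - \frac{49}{\left(- \frac{7}{2}\right) \left(\sqrt{0 + 3}\right)^{2}} = - \frac{49}{\left(- \frac{7}{2}\right) \left(\sqrt{3}\right)^{2}} = - \frac{49}{\left(- \frac{7}{2}\right) 3} = - \frac{49}{- \frac{21}{2}} = \left(-49\right) \left(- \frac{2}{21}\right) = \frac{14}{3}$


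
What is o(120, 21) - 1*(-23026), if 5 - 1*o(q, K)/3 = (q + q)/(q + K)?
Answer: 1082687/47 ≈ 23036.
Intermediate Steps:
o(q, K) = 15 - 6*q/(K + q) (o(q, K) = 15 - 3*(q + q)/(q + K) = 15 - 3*2*q/(K + q) = 15 - 6*q/(K + q))
o(120, 21) - 1*(-23026) = 3*(3*120 + 5*21)/(21 + 120) - 1*(-23026) = 3*(360 + 105)/141 + 23026 = 3*(1/141)*465 + 23026 = 465/47 + 23026 = 1082687/47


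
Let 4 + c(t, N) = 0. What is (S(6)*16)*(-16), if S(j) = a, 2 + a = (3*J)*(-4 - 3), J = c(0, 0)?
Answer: -20992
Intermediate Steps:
c(t, N) = -4 (c(t, N) = -4 + 0 = -4)
J = -4
a = 82 (a = -2 + (3*(-4))*(-4 - 3) = -2 - 12*(-7) = -2 + 84 = 82)
S(j) = 82
(S(6)*16)*(-16) = (82*16)*(-16) = 1312*(-16) = -20992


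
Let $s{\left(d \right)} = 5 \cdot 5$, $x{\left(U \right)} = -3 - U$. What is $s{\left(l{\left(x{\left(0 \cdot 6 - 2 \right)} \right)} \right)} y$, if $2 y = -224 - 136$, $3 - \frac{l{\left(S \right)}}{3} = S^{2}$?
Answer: $-4500$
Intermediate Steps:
$l{\left(S \right)} = 9 - 3 S^{2}$
$s{\left(d \right)} = 25$
$y = -180$ ($y = \frac{-224 - 136}{2} = \frac{1}{2} \left(-360\right) = -180$)
$s{\left(l{\left(x{\left(0 \cdot 6 - 2 \right)} \right)} \right)} y = 25 \left(-180\right) = -4500$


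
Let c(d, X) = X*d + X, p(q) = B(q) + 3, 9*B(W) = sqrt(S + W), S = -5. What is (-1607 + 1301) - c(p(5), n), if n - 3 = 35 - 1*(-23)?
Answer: -550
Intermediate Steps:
B(W) = sqrt(-5 + W)/9
p(q) = 3 + sqrt(-5 + q)/9 (p(q) = sqrt(-5 + q)/9 + 3 = 3 + sqrt(-5 + q)/9)
n = 61 (n = 3 + (35 - 1*(-23)) = 3 + (35 + 23) = 3 + 58 = 61)
c(d, X) = X + X*d
(-1607 + 1301) - c(p(5), n) = (-1607 + 1301) - 61*(1 + (3 + sqrt(-5 + 5)/9)) = -306 - 61*(1 + (3 + sqrt(0)/9)) = -306 - 61*(1 + (3 + (1/9)*0)) = -306 - 61*(1 + (3 + 0)) = -306 - 61*(1 + 3) = -306 - 61*4 = -306 - 1*244 = -306 - 244 = -550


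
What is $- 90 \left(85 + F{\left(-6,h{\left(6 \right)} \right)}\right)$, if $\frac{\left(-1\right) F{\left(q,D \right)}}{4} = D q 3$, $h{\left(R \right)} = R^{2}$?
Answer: $-240930$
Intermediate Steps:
$F{\left(q,D \right)} = - 12 D q$ ($F{\left(q,D \right)} = - 4 D q 3 = - 4 D 3 q = - 4 \cdot 3 D q = - 12 D q$)
$- 90 \left(85 + F{\left(-6,h{\left(6 \right)} \right)}\right) = - 90 \left(85 - 12 \cdot 6^{2} \left(-6\right)\right) = - 90 \left(85 - 432 \left(-6\right)\right) = - 90 \left(85 + 2592\right) = \left(-90\right) 2677 = -240930$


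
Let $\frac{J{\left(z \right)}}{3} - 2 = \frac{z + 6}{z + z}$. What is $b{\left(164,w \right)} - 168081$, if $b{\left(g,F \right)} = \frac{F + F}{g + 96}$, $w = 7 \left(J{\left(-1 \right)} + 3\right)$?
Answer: $- \frac{43701039}{260} \approx -1.6808 \cdot 10^{5}$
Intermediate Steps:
$J{\left(z \right)} = 6 + \frac{3 \left(6 + z\right)}{2 z}$ ($J{\left(z \right)} = 6 + 3 \frac{z + 6}{z + z} = 6 + 3 \frac{6 + z}{2 z} = 6 + \frac{3 \left(6 + z\right)}{2 z}$)
$w = \frac{21}{2}$ ($w = 7 \left(\left(\frac{15}{2} + \frac{9}{-1}\right) + 3\right) = 7 \left(\left(\frac{15}{2} + 9 \left(-1\right)\right) + 3\right) = 7 \left(\left(\frac{15}{2} - 9\right) + 3\right) = 7 \left(- \frac{3}{2} + 3\right) = 7 \cdot \frac{3}{2} = \frac{21}{2} \approx 10.5$)
$b{\left(g,F \right)} = \frac{2 F}{96 + g}$
$b{\left(164,w \right)} - 168081 = 2 \cdot \frac{21}{2} \frac{1}{96 + 164} - 168081 = 2 \cdot \frac{21}{2} \cdot \frac{1}{260} - 168081 = \frac{21}{260} - 168081 = - \frac{43701039}{260}$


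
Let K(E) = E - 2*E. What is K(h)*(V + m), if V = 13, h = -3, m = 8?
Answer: 63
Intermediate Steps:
K(E) = -E
K(h)*(V + m) = (-1*(-3))*(13 + 8) = 3*21 = 63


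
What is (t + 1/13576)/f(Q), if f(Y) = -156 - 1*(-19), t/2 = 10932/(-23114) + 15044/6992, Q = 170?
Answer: -230195015901/9393316304008 ≈ -0.024506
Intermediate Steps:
t = 33911309/10100818 (t = 2*(10932/(-23114) + 15044/6992) = 2*(10932*(-1/23114) + 15044*(1/6992)) = 2*(-5466/11557 + 3761/1748) = 2*(33911309/20201636) = 33911309/10100818 ≈ 3.3573)
f(Y) = -137 (f(Y) = -156 + 19 = -137)
(t + 1/13576)/f(Q) = (33911309/10100818 + 1/13576)/(-137) = (33911309/10100818 + 1/13576)*(-1/137) = (230195015901/68564352584)*(-1/137) = -230195015901/9393316304008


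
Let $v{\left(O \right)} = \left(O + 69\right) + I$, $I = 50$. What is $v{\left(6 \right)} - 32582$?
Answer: $-32457$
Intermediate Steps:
$v{\left(O \right)} = 119 + O$ ($v{\left(O \right)} = \left(O + 69\right) + 50 = \left(69 + O\right) + 50 = 119 + O$)
$v{\left(6 \right)} - 32582 = \left(119 + 6\right) - 32582 = 125 - 32582 = -32457$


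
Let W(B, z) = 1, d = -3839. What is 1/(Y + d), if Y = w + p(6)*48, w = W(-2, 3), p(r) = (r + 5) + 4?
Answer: -1/3118 ≈ -0.00032072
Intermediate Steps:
p(r) = 9 + r (p(r) = (5 + r) + 4 = 9 + r)
w = 1
Y = 721 (Y = 1 + (9 + 6)*48 = 1 + 15*48 = 1 + 720 = 721)
1/(Y + d) = 1/(721 - 3839) = 1/(-3118) = -1/3118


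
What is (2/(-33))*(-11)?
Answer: ⅔ ≈ 0.66667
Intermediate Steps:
(2/(-33))*(-11) = (2*(-1/33))*(-11) = -2/33*(-11) = ⅔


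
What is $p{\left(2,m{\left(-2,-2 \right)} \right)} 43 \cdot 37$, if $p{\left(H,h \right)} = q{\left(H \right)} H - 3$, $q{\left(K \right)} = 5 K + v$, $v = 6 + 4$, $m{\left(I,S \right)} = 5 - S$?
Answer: $58867$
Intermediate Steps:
$v = 10$
$q{\left(K \right)} = 10 + 5 K$ ($q{\left(K \right)} = 5 K + 10 = 10 + 5 K$)
$p{\left(H,h \right)} = -3 + H \left(10 + 5 H\right)$ ($p{\left(H,h \right)} = \left(10 + 5 H\right) H - 3 = H \left(10 + 5 H\right) - 3 = -3 + H \left(10 + 5 H\right)$)
$p{\left(2,m{\left(-2,-2 \right)} \right)} 43 \cdot 37 = \left(-3 + 5 \cdot 2 \left(2 + 2\right)\right) 43 \cdot 37 = \left(-3 + 5 \cdot 2 \cdot 4\right) 43 \cdot 37 = \left(-3 + 40\right) 43 \cdot 37 = 37 \cdot 43 \cdot 37 = 1591 \cdot 37 = 58867$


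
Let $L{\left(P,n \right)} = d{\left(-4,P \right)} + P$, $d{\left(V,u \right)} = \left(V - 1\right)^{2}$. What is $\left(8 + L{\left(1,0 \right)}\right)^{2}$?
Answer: $1156$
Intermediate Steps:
$d{\left(V,u \right)} = \left(-1 + V\right)^{2}$
$L{\left(P,n \right)} = 25 + P$ ($L{\left(P,n \right)} = \left(-1 - 4\right)^{2} + P = \left(-5\right)^{2} + P = 25 + P$)
$\left(8 + L{\left(1,0 \right)}\right)^{2} = \left(8 + \left(25 + 1\right)\right)^{2} = \left(8 + 26\right)^{2} = 34^{2} = 1156$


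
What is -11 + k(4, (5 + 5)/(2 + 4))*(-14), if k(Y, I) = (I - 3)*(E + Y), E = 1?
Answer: 247/3 ≈ 82.333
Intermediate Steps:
k(Y, I) = (1 + Y)*(-3 + I) (k(Y, I) = (I - 3)*(1 + Y) = (-3 + I)*(1 + Y) = (1 + Y)*(-3 + I))
-11 + k(4, (5 + 5)/(2 + 4))*(-14) = -11 + (-3 + (5 + 5)/(2 + 4) - 3*4 + ((5 + 5)/(2 + 4))*4)*(-14) = -11 + (-3 + 10/6 - 12 + (10/6)*4)*(-14) = -11 + (-3 + 10*(⅙) - 12 + (10*(⅙))*4)*(-14) = -11 + (-3 + 5/3 - 12 + (5/3)*4)*(-14) = -11 + (-3 + 5/3 - 12 + 20/3)*(-14) = -11 - 20/3*(-14) = -11 + 280/3 = 247/3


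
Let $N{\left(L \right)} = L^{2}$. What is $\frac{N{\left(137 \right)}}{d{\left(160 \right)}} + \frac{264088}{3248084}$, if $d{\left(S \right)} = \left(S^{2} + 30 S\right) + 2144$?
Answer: $\frac{17389442117}{26426411424} \approx 0.65803$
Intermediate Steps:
$d{\left(S \right)} = 2144 + S^{2} + 30 S$
$\frac{N{\left(137 \right)}}{d{\left(160 \right)}} + \frac{264088}{3248084} = \frac{137^{2}}{2144 + 160^{2} + 30 \cdot 160} + \frac{264088}{3248084} = \frac{18769}{2144 + 25600 + 4800} + 264088 \cdot \frac{1}{3248084} = \frac{18769}{32544} + \frac{66022}{812021} = \frac{17389442117}{26426411424}$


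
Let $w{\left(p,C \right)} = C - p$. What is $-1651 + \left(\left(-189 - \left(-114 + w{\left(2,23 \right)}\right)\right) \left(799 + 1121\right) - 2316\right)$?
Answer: $-188287$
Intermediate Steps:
$-1651 + \left(\left(-189 - \left(-114 + w{\left(2,23 \right)}\right)\right) \left(799 + 1121\right) - 2316\right) = -1651 + \left(\left(-189 + \left(114 - \left(23 - 2\right)\right)\right) \left(799 + 1121\right) - 2316\right) = -1651 + \left(\left(-189 + \left(114 - \left(23 - 2\right)\right)\right) 1920 - 2316\right) = -1651 + \left(\left(-189 + \left(114 - 21\right)\right) 1920 - 2316\right) = -1651 + \left(\left(-189 + 93\right) 1920 - 2316\right) = -1651 - 186636 = -188287$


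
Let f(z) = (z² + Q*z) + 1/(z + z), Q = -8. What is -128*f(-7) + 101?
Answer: -93309/7 ≈ -13330.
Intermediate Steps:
f(z) = z² + 1/(2*z) - 8*z (f(z) = (z² - 8*z) + 1/(z + z) = (z² - 8*z) + 1/(2*z) = z² + 1/(2*z) - 8*z)
-128*f(-7) + 101 = -128*((-7)² + (½)/(-7) - 8*(-7)) + 101 = -128*(49 + (½)*(-⅐) + 56) + 101 = -128*(49 - 1/14 + 56) + 101 = -128*1469/14 + 101 = -94016/7 + 101 = -93309/7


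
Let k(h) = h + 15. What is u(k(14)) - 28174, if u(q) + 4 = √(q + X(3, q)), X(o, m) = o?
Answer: -28178 + 4*√2 ≈ -28172.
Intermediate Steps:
k(h) = 15 + h
u(q) = -4 + √(3 + q) (u(q) = -4 + √(q + 3) = -4 + √(3 + q))
u(k(14)) - 28174 = (-4 + √(3 + (15 + 14))) - 28174 = (-4 + √(3 + 29)) - 28174 = (-4 + √32) - 28174 = (-4 + 4*√2) - 28174 = -28178 + 4*√2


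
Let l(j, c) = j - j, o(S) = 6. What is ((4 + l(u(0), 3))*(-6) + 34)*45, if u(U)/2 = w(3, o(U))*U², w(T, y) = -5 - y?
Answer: 450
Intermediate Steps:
u(U) = -22*U² (u(U) = 2*((-5 - 1*6)*U²) = 2*((-5 - 6)*U²) = 2*(-11*U²) = -22*U²)
l(j, c) = 0
((4 + l(u(0), 3))*(-6) + 34)*45 = ((4 + 0)*(-6) + 34)*45 = (4*(-6) + 34)*45 = (-24 + 34)*45 = 10*45 = 450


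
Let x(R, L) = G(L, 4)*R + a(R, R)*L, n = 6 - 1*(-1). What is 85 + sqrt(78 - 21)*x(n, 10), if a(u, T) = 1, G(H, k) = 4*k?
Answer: 85 + 122*sqrt(57) ≈ 1006.1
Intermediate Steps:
n = 7 (n = 6 + 1 = 7)
x(R, L) = L + 16*R (x(R, L) = (4*4)*R + 1*L = 16*R + L = L + 16*R)
85 + sqrt(78 - 21)*x(n, 10) = 85 + sqrt(78 - 21)*(10 + 16*7) = 85 + sqrt(57)*(10 + 112) = 85 + sqrt(57)*122 = 85 + 122*sqrt(57)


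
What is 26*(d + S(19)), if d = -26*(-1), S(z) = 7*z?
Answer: 4134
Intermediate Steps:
d = 26
26*(d + S(19)) = 26*(26 + 7*19) = 26*(26 + 133) = 26*159 = 4134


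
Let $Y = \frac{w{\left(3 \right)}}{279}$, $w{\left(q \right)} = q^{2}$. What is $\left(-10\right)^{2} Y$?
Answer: $\frac{100}{31} \approx 3.2258$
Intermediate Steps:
$Y = \frac{1}{31}$ ($Y = \frac{3^{2}}{279} = 9 \cdot \frac{1}{279} = \frac{1}{31} \approx 0.032258$)
$\left(-10\right)^{2} Y = \left(-10\right)^{2} \cdot \frac{1}{31} = 100 \cdot \frac{1}{31} = \frac{100}{31}$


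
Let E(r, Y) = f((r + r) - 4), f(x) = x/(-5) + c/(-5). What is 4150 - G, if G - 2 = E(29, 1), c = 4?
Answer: 20798/5 ≈ 4159.6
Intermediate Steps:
f(x) = -⅘ - x/5 (f(x) = x/(-5) + 4/(-5) = x*(-⅕) + 4*(-⅕) = -x/5 - ⅘ = -⅘ - x/5)
E(r, Y) = -2*r/5 (E(r, Y) = -⅘ - ((r + r) - 4)/5 = -⅘ - (2*r - 4)/5 = -⅘ - (-4 + 2*r)/5 = -⅘ + (⅘ - 2*r/5) = -2*r/5)
G = -48/5 (G = 2 - ⅖*29 = 2 - 58/5 = -48/5 ≈ -9.6000)
4150 - G = 4150 - 1*(-48/5) = 4150 + 48/5 = 20798/5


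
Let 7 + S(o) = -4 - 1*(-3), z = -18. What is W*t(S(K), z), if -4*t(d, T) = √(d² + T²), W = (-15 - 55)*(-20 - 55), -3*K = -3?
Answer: -2625*√97 ≈ -25853.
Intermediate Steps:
K = 1 (K = -⅓*(-3) = 1)
S(o) = -8 (S(o) = -7 + (-4 - 1*(-3)) = -7 + (-4 + 3) = -7 - 1 = -8)
W = 5250 (W = -70*(-75) = 5250)
t(d, T) = -√(T² + d²)/4 (t(d, T) = -√(d² + T²)/4 = -√(T² + d²)/4)
W*t(S(K), z) = 5250*(-√((-18)² + (-8)²)/4) = 5250*(-√(324 + 64)/4) = 5250*(-√97/2) = -2625*√97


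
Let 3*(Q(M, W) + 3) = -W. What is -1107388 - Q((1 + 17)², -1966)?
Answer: -3324121/3 ≈ -1.1080e+6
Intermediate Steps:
Q(M, W) = -3 - W/3 (Q(M, W) = -3 + (-W)/3 = -3 - W/3)
-1107388 - Q((1 + 17)², -1966) = -1107388 - (-3 - ⅓*(-1966)) = -1107388 - (-3 + 1966/3) = -1107388 - 1*1957/3 = -1107388 - 1957/3 = -3324121/3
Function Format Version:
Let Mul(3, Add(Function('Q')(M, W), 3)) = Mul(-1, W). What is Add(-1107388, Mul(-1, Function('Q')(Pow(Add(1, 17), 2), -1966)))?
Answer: Rational(-3324121, 3) ≈ -1.1080e+6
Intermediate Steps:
Function('Q')(M, W) = Add(-3, Mul(Rational(-1, 3), W)) (Function('Q')(M, W) = Add(-3, Mul(Rational(1, 3), Mul(-1, W))) = Add(-3, Mul(Rational(-1, 3), W)))
Add(-1107388, Mul(-1, Function('Q')(Pow(Add(1, 17), 2), -1966))) = Add(-1107388, Mul(-1, Add(-3, Mul(Rational(-1, 3), -1966)))) = Add(-1107388, Mul(-1, Add(-3, Rational(1966, 3)))) = Add(-1107388, Mul(-1, Rational(1957, 3))) = Add(-1107388, Rational(-1957, 3)) = Rational(-3324121, 3)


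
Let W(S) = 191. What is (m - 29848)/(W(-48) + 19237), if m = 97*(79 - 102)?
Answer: -10693/6476 ≈ -1.6512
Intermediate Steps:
m = -2231 (m = 97*(-23) = -2231)
(m - 29848)/(W(-48) + 19237) = (-2231 - 29848)/(191 + 19237) = -32079/19428 = -32079*1/19428 = -10693/6476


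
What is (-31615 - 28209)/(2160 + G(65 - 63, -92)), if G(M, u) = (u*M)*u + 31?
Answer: -59824/19119 ≈ -3.1290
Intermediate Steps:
G(M, u) = 31 + M*u² (G(M, u) = (M*u)*u + 31 = M*u² + 31 = 31 + M*u²)
(-31615 - 28209)/(2160 + G(65 - 63, -92)) = (-31615 - 28209)/(2160 + (31 + (65 - 63)*(-92)²)) = -59824/(2160 + (31 + 2*8464)) = -59824/(2160 + (31 + 16928)) = -59824/(2160 + 16959) = -59824/19119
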